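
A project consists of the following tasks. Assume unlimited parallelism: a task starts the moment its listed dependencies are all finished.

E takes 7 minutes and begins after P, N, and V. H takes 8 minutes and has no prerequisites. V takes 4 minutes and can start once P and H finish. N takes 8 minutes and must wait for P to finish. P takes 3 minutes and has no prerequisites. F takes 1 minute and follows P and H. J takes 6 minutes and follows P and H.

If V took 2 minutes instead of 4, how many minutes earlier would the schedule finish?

1

As given, the longest chain is H→V→E = 8+4+7 = 19, so the finish is 19 minutes.
V is on the critical path; changing it to 2 makes that path 17 minutes.
Now P→N→E = 3+8+7 = 18 is longest, so the finish becomes 18 minutes.
Change in finish: 18 − 19 = -1 minutes.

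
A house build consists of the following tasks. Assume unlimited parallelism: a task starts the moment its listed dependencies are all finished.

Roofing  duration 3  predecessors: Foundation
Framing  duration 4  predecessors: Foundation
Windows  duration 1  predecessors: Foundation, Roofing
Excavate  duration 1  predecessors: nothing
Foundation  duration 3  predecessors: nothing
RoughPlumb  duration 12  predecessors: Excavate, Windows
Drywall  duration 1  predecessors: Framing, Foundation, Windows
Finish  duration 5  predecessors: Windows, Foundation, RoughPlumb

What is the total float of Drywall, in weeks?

16

Critical path: Foundation→Roofing→Windows→RoughPlumb→Finish = 3+3+1+12+5 = 24, so the finish is 24 weeks.
Drywall finishes as early as 8 and must finish by 24.
Float = 24 − 8 = 16.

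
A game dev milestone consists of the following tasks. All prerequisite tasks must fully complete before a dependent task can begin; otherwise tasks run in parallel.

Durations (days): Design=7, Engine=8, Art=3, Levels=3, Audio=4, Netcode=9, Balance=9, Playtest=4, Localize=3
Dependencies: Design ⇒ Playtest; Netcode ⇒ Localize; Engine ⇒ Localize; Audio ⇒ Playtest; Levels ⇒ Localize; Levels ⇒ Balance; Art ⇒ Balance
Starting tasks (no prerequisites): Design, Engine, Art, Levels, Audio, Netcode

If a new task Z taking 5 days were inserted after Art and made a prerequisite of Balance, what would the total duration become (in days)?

Originally the plan takes 12 days.
With Z inserted, Balance now waits for max(Levels, Art, Z).
New critical path: Art→Z→Balance = 3+5+9 = 17 ⇒ 17 days.

17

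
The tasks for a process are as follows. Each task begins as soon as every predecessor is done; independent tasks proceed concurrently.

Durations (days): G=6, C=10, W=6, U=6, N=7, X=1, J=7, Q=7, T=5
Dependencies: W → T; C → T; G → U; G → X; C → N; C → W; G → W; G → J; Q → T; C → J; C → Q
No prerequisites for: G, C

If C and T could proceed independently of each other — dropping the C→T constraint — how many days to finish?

Before: longest chain C→Q→T = 10+7+5 = 22, finish 22.
Dropping C→T doesn't change T's earliest start (17); another predecessor still binds.
The longest chain is now C→Q→T = 10+7+5 = 22, so the plan takes 22 days.

22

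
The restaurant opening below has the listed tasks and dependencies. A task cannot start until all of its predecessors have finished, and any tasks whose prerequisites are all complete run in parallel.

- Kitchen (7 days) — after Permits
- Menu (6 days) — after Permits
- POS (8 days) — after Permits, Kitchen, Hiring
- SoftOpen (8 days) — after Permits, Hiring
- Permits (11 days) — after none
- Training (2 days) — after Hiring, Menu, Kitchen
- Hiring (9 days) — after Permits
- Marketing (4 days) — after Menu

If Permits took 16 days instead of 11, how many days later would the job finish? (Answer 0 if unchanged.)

Actual critical path: Permits→Hiring→POS = 11+9+8 = 28 ⇒ 28 days.
Since Permits is critical, the +5 change carries straight to that chain (now 33 days).
No other chain overtakes it, so the finish is 33 days.
Change in finish: 33 − 28 = +5 days.

5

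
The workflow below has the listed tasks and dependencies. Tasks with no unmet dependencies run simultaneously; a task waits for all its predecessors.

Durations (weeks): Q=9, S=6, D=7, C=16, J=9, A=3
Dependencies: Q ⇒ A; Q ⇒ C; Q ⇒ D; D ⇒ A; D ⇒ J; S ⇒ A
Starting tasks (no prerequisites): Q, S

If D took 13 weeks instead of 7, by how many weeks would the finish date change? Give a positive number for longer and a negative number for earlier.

6

Baseline: Q→D→J = 9+7+9 = 25 → 25 weeks.
Since D is critical, the +6 change carries straight to that chain (now 31 weeks).
No other chain overtakes it, so the finish is 31 weeks.
Change in finish: 31 − 25 = +6 weeks.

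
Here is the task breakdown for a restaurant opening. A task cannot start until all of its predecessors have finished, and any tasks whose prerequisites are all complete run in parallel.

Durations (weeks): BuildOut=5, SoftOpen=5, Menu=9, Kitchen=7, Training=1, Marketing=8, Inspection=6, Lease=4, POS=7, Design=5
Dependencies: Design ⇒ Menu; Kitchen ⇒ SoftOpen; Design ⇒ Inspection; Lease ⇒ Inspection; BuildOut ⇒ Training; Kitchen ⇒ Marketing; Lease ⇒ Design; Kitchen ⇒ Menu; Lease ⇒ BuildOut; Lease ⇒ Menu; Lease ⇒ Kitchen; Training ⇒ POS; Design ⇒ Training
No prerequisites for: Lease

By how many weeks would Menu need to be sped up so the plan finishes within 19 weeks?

Current finish: 20 weeks; target: 19.
Menu is on every critical path, so each week cut from Menu cuts the finish by one (this holds down to a finish of 19).
Need 20 − 19 = 1 week off Menu → Menu becomes 8 weeks, finish becomes 19.

1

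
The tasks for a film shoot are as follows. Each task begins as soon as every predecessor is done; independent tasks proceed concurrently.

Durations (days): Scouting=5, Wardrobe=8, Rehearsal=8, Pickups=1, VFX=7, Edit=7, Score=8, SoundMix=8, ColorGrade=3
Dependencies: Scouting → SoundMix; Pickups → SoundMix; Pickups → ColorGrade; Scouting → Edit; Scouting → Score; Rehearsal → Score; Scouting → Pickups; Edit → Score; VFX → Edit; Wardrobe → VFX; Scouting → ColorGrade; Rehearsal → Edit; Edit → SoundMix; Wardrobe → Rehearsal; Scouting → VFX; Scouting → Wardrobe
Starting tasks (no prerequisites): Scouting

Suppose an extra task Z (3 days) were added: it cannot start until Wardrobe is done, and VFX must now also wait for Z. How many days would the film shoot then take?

38

Originally the film shoot takes 36 days.
With Z inserted, VFX now waits for max(Wardrobe, Scouting, Z).
New critical path: Scouting→Wardrobe→Z→VFX→Edit→Score = 5+8+3+7+7+8 = 38 ⇒ 38 days.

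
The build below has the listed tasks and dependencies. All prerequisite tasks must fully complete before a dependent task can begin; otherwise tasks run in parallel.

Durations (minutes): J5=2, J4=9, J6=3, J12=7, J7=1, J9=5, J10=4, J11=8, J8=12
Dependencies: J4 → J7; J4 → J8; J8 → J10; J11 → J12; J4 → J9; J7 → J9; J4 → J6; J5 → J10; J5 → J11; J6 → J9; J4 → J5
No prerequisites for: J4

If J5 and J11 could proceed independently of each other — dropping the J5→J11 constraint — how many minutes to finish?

With the dependency in place, J4→J5→J11→J12 = 9+2+8+7 = 26 sets the finish at 26 minutes.
Without J5→J11, J11's earliest start moves from 11 to 0.
New critical path: J4→J8→J10 = 9+12+4 = 25 ⇒ 25 minutes.

25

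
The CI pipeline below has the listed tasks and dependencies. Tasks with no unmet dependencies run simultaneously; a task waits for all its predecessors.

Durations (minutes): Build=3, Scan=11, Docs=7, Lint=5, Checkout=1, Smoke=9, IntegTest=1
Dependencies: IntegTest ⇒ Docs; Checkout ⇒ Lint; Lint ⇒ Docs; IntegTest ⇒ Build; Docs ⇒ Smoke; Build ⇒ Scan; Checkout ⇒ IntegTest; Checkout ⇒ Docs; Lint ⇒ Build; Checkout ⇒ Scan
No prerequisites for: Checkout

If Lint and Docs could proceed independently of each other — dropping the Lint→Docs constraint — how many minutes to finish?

With the dependency in place, Checkout→Lint→Docs→Smoke = 1+5+7+9 = 22 sets the finish at 22 minutes.
Without Lint→Docs, Docs's earliest start moves from 6 to 2.
After: Checkout→Lint→Build→Scan = 1+5+3+11 = 20 → 20 minutes.

20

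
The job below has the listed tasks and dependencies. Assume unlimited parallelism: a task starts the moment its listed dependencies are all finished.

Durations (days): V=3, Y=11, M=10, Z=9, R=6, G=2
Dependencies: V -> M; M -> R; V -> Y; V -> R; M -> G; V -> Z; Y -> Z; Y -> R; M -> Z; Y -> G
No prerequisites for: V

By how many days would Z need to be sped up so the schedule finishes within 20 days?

3

Current finish: 23 days; target: 20.
Z is on every critical path, so each day cut from Z cuts the finish by one (this holds down to a finish of 20).
Need 23 − 20 = 3 days off Z → Z becomes 6 days, finish becomes 20.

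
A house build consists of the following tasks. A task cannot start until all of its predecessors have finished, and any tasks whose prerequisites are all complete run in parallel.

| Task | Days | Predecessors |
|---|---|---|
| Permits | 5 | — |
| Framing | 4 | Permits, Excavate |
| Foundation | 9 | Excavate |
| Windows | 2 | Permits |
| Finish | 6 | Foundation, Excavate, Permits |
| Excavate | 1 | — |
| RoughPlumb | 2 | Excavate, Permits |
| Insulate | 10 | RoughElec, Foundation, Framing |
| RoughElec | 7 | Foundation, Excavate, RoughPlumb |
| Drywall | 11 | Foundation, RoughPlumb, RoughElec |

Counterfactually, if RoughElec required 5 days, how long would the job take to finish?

26

The binding path is Excavate→Foundation→RoughElec→Drywall = 1+9+7+11 = 28; finish at 28 days.
Since RoughElec is critical, the -2 change carries straight to that chain (now 26 days).
That remains the longest chain; total 26 days.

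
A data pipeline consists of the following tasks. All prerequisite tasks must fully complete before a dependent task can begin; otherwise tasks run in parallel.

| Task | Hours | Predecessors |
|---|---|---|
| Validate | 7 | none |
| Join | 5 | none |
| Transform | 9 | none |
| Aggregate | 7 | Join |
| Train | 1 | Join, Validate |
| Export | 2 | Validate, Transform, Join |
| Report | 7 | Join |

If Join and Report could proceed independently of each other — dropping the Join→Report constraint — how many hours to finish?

12

Original critical path: Join→Aggregate = 5+7 = 12 ⇒ 12 hours.
Without Join→Report, Report's earliest start moves from 5 to 0.
After: Join→Aggregate = 5+7 = 12 → 12 hours.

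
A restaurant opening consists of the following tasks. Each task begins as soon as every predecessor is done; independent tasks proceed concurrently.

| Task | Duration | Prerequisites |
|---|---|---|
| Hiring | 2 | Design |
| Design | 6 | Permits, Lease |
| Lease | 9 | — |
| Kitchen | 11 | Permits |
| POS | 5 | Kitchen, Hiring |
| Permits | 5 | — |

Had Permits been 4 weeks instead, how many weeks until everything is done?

22

The binding path is Lease→Design→Hiring→POS = 9+6+2+5 = 22; finish at 22 weeks.
Permits has 1 week of float (longest path through it is 21).
That remains the longest chain; total 22 weeks.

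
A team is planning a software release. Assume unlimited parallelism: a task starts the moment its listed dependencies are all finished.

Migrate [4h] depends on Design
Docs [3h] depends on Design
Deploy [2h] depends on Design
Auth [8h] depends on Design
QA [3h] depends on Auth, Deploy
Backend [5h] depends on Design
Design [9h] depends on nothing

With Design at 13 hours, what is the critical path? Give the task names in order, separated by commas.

Critical path before the change: Design→Auth→QA = 9+8+3 = 20 giving 20 hours.
Design lies on that path, so at 13 hours the path becomes 24 hours.
That remains the longest chain; total 24 hours.

Design, Auth, QA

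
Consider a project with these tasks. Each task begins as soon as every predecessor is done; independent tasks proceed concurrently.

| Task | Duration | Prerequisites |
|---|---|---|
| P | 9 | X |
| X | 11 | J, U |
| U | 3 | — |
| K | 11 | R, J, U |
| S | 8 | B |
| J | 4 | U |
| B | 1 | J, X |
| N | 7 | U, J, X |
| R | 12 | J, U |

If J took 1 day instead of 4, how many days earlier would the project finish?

3

Actual critical path: U→J→R→K = 3+4+12+11 = 30 ⇒ 30 days.
Since J is critical, the -3 change carries straight to that chain (now 27 days).
No other chain overtakes it, so the finish is 27 days.
Change in finish: 27 − 30 = -3 days.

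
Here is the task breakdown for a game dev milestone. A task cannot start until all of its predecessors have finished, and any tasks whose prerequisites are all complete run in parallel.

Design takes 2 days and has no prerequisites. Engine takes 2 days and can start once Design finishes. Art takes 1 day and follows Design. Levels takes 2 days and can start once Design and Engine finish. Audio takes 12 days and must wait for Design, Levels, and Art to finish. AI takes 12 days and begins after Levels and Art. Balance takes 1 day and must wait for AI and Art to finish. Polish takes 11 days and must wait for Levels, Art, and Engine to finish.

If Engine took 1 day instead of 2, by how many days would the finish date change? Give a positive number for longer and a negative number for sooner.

-1

Actual critical path: Design→Engine→Levels→AI→Balance = 2+2+2+12+1 = 19 ⇒ 19 days.
Engine lies on that path, so at 1 day the path becomes 18 days.
The critical path is still Design→Engine→Levels→AI→Balance; finish is now 18 days.
Change in finish: 18 − 19 = -1 days.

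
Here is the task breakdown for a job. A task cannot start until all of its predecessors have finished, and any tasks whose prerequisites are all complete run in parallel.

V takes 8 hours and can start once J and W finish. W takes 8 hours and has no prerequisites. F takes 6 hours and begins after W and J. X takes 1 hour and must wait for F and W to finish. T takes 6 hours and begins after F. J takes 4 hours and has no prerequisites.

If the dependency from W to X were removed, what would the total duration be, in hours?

Original critical path: W→F→T = 8+6+6 = 20 ⇒ 20 hours.
Dropping W→X doesn't change X's earliest start (14); another predecessor still binds.
After: W→F→T = 8+6+6 = 20 → 20 hours.

20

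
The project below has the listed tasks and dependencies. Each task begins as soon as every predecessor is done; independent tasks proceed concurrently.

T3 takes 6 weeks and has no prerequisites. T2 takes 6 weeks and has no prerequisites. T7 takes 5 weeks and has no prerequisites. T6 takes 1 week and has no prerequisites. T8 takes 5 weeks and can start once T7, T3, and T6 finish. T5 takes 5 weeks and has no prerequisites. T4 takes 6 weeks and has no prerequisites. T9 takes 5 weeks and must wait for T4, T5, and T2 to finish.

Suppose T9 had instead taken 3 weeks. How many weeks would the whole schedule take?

Actual critical path: T2→T9 = 6+5 = 11 ⇒ 11 weeks.
T9 is on the critical path; changing it to 3 makes that path 9 weeks.
The binding chain switches to T3→T8 = 6+5 = 11; finish 11 weeks.

11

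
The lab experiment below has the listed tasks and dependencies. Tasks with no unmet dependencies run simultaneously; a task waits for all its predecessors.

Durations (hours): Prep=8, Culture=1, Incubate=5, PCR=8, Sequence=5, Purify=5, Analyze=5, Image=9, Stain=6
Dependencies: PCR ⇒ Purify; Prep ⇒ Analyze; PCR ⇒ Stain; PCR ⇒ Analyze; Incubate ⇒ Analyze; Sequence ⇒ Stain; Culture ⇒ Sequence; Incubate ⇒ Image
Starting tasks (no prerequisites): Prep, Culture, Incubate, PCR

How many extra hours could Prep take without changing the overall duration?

Critical path: Incubate→Image = 5+9 = 14, so the finish is 14 hours.
Prep finishes as early as 8 and must finish by 9.
Float = 14 − 13 = 1.

1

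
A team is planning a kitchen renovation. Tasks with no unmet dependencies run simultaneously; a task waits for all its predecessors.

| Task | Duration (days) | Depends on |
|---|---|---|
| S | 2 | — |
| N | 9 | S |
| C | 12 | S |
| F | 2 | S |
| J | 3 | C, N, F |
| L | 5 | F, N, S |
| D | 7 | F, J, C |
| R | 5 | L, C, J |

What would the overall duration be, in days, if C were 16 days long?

Baseline: S→C→J→D = 2+12+3+7 = 24 → 24 days.
C lies on that path, so at 16 days the path becomes 28 days.
The critical path is still S→C→J→D; finish is now 28 days.

28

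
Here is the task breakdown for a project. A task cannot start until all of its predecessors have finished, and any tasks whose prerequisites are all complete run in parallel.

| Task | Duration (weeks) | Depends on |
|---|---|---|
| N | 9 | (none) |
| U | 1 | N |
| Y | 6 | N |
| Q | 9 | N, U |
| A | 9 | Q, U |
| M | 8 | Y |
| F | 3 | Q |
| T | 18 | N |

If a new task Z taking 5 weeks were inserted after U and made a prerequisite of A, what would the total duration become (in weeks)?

Originally the job takes 28 weeks.
With Z inserted, A now waits for max(Q, U, Z).
New critical path: N→U→Q→A = 9+1+9+9 = 28 ⇒ 28 weeks.

28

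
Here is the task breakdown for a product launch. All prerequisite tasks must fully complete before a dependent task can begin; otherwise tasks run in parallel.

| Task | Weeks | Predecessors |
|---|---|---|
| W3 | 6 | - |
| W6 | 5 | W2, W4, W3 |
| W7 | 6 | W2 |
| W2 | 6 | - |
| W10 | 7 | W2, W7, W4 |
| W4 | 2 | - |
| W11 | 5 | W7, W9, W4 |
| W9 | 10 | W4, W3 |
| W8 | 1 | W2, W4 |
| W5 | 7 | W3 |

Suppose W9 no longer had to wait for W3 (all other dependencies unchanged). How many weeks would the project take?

19

With the dependency in place, W3→W9→W11 = 6+10+5 = 21 sets the finish at 21 weeks.
Without W3→W9, W9's earliest start moves from 6 to 2.
The longest chain is now W2→W7→W10 = 6+6+7 = 19, so the project takes 19 weeks.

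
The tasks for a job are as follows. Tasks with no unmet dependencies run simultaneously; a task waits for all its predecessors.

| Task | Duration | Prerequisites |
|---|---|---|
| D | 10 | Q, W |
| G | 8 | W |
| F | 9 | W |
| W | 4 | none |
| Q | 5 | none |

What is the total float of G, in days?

Critical path: Q→D = 5+10 = 15, so the finish is 15 days.
G finishes as early as 12 and must finish by 15.
Slack of G = 7 − 4 = 3 days.

3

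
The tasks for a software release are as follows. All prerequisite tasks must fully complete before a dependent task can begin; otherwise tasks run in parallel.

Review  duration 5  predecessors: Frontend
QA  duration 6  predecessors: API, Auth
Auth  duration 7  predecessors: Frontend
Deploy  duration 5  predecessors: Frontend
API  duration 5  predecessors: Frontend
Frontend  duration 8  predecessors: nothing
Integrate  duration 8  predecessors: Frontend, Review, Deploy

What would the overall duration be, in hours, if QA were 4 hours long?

As given, the longest chain is Frontend→Auth→QA = 8+7+6 = 21, so the finish is 21 hours.
QA is on the critical path; changing it to 4 makes that path 19 hours.
The binding chain switches to Frontend→Review→Integrate = 8+5+8 = 21; finish 21 hours.

21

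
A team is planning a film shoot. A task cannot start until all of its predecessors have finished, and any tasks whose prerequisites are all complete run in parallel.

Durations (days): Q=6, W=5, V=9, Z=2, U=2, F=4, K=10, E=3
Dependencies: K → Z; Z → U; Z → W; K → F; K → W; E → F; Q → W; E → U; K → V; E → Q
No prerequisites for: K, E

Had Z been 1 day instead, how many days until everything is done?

19

The binding path is K→V = 10+9 = 19; finish at 19 days.
Z has 2 days of float (longest path through it is 17).
That remains the longest chain; total 19 days.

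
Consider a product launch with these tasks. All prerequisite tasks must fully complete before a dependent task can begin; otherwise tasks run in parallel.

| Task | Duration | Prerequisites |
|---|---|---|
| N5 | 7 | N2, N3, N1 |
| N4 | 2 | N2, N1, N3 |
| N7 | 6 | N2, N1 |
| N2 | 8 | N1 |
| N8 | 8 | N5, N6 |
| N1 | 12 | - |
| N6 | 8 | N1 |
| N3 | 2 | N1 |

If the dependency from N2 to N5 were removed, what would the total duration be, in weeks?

29

With the dependency in place, N1→N2→N5→N8 = 12+8+7+8 = 35 sets the finish at 35 weeks.
Without N2→N5, N5's earliest start moves from 20 to 14.
The longest chain is now N1→N3→N5→N8 = 12+2+7+8 = 29, so the plan takes 29 weeks.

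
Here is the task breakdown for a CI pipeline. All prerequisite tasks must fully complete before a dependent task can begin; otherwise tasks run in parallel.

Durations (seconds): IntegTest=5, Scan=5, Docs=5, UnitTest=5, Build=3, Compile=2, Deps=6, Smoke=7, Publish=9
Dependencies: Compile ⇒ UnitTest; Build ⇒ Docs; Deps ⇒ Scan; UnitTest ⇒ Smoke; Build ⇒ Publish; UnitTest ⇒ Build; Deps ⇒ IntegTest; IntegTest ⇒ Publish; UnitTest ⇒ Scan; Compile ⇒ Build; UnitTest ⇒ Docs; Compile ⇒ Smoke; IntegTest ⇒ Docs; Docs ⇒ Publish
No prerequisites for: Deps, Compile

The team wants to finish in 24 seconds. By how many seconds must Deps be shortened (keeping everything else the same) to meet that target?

1

Current finish: 25 seconds; target: 24.
Deps is on every critical path, so each second cut from Deps cuts the finish by one (this holds down to a finish of 24).
Need 25 − 24 = 1 second off Deps → Deps becomes 5 seconds, finish becomes 24.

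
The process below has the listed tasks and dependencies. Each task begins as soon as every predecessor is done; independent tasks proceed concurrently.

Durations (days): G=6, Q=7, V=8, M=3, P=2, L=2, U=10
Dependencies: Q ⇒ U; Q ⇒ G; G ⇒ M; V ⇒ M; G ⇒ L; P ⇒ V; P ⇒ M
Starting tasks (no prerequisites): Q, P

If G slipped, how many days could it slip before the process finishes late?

1

Q→U = 7+10 = 17 sets the makespan at 17 days.
G finishes as early as 13 and must finish by 14.
Float = 17 − 16 = 1.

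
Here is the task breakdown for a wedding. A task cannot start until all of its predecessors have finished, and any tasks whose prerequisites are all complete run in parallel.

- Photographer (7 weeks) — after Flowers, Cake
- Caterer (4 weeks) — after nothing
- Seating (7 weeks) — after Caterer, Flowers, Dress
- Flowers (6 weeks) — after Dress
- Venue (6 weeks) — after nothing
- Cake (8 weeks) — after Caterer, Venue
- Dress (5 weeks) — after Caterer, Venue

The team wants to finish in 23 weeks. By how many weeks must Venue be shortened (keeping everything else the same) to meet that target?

1

Current finish: 24 weeks; target: 23.
Venue is on every critical path, so each week cut from Venue cuts the finish by one (this holds down to a finish of 22).
Need 24 − 23 = 1 week off Venue → Venue becomes 5 weeks, finish becomes 23.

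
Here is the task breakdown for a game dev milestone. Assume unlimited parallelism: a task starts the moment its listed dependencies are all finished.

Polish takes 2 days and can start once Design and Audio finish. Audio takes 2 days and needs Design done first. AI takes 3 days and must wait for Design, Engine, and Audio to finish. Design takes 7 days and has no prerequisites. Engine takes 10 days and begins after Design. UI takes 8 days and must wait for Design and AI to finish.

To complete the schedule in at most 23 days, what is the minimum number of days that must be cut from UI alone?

Current finish: 28 days; target: 23.
UI is on every critical path, so each day cut from UI cuts the finish by one (this holds down to a finish of 21).
Need 28 − 23 = 5 days off UI → UI becomes 3 days, finish becomes 23.

5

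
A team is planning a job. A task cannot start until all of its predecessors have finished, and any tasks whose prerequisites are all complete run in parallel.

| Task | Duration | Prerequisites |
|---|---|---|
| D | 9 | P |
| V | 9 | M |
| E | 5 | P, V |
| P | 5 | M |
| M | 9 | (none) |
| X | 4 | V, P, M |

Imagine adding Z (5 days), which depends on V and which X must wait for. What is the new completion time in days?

Originally the project takes 23 days.
With Z inserted, X now waits for max(V, P, M, Z).
New critical path: M→V→Z→X = 9+9+5+4 = 27 ⇒ 27 days.

27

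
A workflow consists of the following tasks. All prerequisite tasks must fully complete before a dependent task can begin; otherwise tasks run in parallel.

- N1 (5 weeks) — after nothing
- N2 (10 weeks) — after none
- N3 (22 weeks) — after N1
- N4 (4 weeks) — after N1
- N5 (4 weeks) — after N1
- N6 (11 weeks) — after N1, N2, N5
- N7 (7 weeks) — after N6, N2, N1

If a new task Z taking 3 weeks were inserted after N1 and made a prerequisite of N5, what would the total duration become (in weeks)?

Originally the schedule takes 28 weeks.
With Z inserted, N5 now waits for max(N1, Z).
New critical path: N1→Z→N5→N6→N7 = 5+3+4+11+7 = 30 ⇒ 30 weeks.

30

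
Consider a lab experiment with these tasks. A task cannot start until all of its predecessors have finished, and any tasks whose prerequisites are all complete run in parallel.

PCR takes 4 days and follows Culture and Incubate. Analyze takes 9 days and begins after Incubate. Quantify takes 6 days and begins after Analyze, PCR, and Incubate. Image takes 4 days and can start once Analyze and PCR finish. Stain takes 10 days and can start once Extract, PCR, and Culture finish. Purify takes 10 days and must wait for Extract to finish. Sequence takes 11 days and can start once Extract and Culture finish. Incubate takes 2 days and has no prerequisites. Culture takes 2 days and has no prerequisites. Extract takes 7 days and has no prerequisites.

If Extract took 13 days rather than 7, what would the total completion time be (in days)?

As given, the longest chain is Extract→Sequence = 7+11 = 18, so the finish is 18 days.
Extract is on the critical path; changing it to 13 makes that path 24 days.
That remains the longest chain; total 24 days.

24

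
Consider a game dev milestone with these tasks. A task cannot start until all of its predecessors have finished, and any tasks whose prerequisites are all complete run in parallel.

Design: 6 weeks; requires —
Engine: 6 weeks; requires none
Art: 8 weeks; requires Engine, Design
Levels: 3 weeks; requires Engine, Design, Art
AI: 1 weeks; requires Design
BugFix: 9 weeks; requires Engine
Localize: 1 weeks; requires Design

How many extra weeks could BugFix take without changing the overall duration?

Design→Art→Levels = 6+8+3 = 17 sets the makespan at 17 weeks.
The longest chain containing BugFix totals 15 weeks.
Float = 17 − 15 = 2.

2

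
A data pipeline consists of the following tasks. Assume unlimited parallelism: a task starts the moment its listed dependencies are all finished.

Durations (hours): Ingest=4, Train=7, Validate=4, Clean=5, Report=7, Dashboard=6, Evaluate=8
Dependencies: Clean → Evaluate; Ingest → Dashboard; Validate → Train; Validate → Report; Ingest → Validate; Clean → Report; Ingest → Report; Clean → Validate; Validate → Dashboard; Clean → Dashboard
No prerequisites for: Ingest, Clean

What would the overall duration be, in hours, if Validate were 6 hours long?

18

Critical path before the change: Clean→Validate→Train = 5+4+7 = 16 giving 16 hours.
Validate is on the critical path; changing it to 6 makes that path 18 hours.
The critical path is still Clean→Validate→Train; finish is now 18 hours.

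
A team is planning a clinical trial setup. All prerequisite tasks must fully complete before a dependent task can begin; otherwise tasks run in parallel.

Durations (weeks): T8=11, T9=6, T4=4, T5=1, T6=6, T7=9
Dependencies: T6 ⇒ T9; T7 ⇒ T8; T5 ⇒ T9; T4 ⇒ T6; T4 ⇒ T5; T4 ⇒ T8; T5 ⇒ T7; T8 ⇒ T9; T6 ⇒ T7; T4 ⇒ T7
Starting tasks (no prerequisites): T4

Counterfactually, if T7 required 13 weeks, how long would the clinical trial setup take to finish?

Actual critical path: T4→T6→T7→T8→T9 = 4+6+9+11+6 = 36 ⇒ 36 weeks.
T7 lies on that path, so at 13 weeks the path becomes 40 weeks.
That remains the longest chain; total 40 weeks.

40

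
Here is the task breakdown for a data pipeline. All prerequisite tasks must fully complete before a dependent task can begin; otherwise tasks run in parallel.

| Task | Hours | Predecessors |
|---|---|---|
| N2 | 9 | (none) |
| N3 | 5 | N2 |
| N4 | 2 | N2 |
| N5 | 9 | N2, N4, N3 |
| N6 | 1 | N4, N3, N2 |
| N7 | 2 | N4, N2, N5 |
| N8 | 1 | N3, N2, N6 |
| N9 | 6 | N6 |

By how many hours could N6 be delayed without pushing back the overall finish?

The longest chain is N2→N3→N5→N7 = 9+5+9+2 = 25; overall finish 25 hours.
The longest chain containing N6 totals 21 hours.
Slack of N6 = 18 − 14 = 4 hours.

4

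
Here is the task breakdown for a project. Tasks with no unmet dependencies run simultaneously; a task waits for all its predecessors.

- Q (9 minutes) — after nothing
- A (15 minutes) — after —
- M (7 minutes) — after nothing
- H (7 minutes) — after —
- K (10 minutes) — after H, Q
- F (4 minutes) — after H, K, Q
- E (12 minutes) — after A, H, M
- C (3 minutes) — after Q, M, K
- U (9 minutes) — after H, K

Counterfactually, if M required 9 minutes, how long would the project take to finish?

28

Actual critical path: Q→K→U = 9+10+9 = 28 ⇒ 28 minutes.
M is off the critical path — its longest chain is 19 minutes, giving 9 of slack.
That remains the longest chain; total 28 minutes.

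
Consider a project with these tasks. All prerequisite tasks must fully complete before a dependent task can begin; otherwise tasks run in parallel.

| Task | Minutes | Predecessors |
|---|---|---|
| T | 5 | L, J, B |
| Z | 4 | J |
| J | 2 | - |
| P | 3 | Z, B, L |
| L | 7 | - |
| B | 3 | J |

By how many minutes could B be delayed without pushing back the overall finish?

2

L→T = 7+5 = 12 sets the makespan at 12 minutes.
Longest path through B: 10 minutes (earliest finish 5, latest finish 7).
So B can slip 7 − 5 = 2 minutes.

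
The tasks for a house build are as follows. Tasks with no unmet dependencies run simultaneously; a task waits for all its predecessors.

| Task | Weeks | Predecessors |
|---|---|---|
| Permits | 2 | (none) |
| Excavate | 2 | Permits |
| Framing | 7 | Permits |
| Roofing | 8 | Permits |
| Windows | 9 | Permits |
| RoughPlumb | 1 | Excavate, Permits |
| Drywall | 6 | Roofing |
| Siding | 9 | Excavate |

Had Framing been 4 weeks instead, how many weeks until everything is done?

The binding path is Permits→Roofing→Drywall = 2+8+6 = 16; finish at 16 weeks.
Framing is off the critical path — its longest chain is 9 weeks, giving 7 of slack.
That remains the longest chain; total 16 weeks.

16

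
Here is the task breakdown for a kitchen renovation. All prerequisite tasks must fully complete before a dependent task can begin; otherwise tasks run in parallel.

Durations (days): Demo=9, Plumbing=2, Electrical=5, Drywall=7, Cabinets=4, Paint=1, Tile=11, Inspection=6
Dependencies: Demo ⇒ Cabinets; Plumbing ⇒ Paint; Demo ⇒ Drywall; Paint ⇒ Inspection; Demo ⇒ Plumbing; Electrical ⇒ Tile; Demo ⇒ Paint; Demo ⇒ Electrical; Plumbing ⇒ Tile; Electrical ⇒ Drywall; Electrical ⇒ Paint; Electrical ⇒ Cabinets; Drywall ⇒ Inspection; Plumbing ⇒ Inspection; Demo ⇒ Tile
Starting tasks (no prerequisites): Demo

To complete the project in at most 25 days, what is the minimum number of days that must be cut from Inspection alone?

Current finish: 27 days; target: 25.
Inspection is on every critical path, so each day cut from Inspection cuts the finish by one (this holds down to a finish of 25).
Need 27 − 25 = 2 days off Inspection → Inspection becomes 4 days, finish becomes 25.

2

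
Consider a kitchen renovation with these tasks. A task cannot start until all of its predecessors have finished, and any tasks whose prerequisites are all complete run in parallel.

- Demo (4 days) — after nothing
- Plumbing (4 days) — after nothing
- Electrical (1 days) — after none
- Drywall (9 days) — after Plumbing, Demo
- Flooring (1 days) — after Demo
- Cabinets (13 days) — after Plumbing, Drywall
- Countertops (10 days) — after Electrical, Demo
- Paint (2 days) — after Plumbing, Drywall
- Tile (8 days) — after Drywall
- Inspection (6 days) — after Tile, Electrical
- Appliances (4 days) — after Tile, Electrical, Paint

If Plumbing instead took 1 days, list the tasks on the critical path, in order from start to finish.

Actual critical path: Plumbing→Drywall→Tile→Inspection = 4+9+8+6 = 27 ⇒ 27 days.
Since Plumbing is critical, the -3 change carries straight to that chain (now 24 days).
The binding chain switches to Demo→Drywall→Tile→Inspection = 4+9+8+6 = 27; finish 27 days.

Demo, Drywall, Tile, Inspection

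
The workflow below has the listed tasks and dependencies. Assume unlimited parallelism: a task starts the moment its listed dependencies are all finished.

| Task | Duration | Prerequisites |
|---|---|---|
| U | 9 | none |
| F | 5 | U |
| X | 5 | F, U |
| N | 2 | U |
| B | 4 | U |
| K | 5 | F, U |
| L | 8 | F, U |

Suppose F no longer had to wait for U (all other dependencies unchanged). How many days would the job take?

Before: longest chain U→F→L = 9+5+8 = 22, finish 22.
Without U→F, F's earliest start moves from 9 to 0.
New critical path: U→L = 9+8 = 17 ⇒ 17 days.

17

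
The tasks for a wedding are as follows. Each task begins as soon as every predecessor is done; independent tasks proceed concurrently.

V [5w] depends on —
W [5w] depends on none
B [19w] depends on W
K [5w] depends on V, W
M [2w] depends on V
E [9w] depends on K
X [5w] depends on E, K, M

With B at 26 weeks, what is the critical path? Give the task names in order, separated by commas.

W, B

Critical path before the change: W→B = 5+19 = 24 giving 24 weeks.
B is on the critical path; changing it to 26 makes that path 31 weeks.
No other chain overtakes it, so the finish is 31 weeks.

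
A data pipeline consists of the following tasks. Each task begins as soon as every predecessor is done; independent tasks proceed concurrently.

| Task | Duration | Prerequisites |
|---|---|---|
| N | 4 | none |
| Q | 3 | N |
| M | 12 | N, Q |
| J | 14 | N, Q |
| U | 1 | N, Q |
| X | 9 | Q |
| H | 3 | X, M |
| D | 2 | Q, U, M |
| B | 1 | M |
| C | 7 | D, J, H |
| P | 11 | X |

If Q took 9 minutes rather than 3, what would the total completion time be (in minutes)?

The binding path is N→Q→M→H→C = 4+3+12+3+7 = 29; finish at 29 minutes.
Q lies on that path, so at 9 minutes the path becomes 35 minutes.
That remains the longest chain; total 35 minutes.

35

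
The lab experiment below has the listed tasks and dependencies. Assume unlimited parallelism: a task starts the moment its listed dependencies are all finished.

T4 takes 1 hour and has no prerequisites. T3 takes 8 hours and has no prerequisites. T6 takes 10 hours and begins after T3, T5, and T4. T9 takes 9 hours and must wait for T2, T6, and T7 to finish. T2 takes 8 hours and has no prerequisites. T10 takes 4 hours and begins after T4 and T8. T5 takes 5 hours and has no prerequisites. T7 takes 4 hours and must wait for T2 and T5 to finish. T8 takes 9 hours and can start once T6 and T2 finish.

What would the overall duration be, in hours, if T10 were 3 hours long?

The binding path is T3→T6→T8→T10 = 8+10+9+4 = 31; finish at 31 hours.
T10 is on the critical path; changing it to 3 makes that path 30 hours.
The critical path is still T3→T6→T8→T10; finish is now 30 hours.

30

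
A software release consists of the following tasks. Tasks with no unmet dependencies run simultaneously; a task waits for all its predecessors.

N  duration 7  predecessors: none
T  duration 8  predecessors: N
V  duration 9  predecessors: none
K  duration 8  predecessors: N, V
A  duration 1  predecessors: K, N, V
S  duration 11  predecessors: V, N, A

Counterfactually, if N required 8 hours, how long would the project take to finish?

Baseline: V→K→A→S = 9+8+1+11 = 29 → 29 hours.
The longest path through N is only 27 hours, so N has float 2.
That remains the longest chain; total 29 hours.

29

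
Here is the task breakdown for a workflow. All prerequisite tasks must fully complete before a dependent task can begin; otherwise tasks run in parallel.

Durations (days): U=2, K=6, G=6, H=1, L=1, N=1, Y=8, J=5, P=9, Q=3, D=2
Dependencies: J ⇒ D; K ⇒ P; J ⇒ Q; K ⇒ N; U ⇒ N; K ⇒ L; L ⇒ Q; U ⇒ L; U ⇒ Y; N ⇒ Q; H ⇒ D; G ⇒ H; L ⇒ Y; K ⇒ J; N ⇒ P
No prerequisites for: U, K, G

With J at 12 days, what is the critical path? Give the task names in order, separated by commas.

K, J, Q

As given, the longest chain is K→N→P = 6+1+9 = 16, so the finish is 16 days.
The longest path through J is only 14 days, so J has float 2.
Now K→J→Q = 6+12+3 = 21 is longest, so the finish becomes 21 days.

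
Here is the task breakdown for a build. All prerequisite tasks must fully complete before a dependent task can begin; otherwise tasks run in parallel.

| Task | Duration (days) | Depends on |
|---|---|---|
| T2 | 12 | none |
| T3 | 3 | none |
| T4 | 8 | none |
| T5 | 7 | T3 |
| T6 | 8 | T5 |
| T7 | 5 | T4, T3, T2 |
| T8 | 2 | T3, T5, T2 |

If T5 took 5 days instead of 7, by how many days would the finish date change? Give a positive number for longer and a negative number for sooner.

-1

As given, the longest chain is T3→T5→T6 = 3+7+8 = 18, so the finish is 18 days.
Since T5 is critical, the -2 change carries straight to that chain (now 16 days).
Now T2→T7 = 12+5 = 17 is longest, so the finish becomes 17 days.
Change in finish: 17 − 18 = -1 days.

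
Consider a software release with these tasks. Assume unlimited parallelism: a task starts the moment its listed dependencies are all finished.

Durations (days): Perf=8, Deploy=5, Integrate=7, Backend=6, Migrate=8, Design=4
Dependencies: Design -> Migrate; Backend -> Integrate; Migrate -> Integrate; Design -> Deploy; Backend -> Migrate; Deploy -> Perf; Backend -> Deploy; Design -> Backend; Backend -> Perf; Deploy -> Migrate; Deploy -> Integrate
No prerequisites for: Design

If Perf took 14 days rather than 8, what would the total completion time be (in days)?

30

The binding path is Design→Backend→Deploy→Migrate→Integrate = 4+6+5+8+7 = 30; finish at 30 days.
Perf is off the critical path — its longest chain is 23 days, giving 7 of slack.
That remains the longest chain; total 30 days.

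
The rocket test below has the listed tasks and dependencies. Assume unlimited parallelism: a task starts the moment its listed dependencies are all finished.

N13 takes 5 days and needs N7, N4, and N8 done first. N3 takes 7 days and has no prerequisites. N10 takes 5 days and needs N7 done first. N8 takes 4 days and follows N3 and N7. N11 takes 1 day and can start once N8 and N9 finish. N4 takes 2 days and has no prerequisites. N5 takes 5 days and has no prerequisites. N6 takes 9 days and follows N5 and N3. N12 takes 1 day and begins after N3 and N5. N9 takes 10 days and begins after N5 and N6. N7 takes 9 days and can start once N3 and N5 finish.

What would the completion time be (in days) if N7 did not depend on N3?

27

With the dependency in place, N3→N6→N9→N11 = 7+9+10+1 = 27 sets the finish at 27 days.
Without N3→N7, N7's earliest start moves from 7 to 5.
After: N3→N6→N9→N11 = 7+9+10+1 = 27 → 27 days.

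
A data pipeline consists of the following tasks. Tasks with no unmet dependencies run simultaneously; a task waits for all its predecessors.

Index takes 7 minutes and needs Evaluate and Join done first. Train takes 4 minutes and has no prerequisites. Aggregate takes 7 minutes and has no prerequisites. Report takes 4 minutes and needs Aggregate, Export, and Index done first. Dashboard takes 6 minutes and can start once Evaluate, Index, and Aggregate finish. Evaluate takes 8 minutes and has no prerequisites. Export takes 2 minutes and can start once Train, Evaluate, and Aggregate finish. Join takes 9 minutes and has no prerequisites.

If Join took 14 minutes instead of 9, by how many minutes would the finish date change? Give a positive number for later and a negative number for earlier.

As given, the longest chain is Join→Index→Dashboard = 9+7+6 = 22, so the finish is 22 minutes.
Join lies on that path, so at 14 minutes the path becomes 27 minutes.
The critical path is still Join→Index→Dashboard; finish is now 27 minutes.
Change in finish: 27 − 22 = +5 minutes.

5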